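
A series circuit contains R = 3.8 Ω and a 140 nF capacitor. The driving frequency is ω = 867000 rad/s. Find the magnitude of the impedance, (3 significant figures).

9.07 Ω

X_C = 1/(ωC) = 8.24 Ω
Z = 3.80 − j8.24 Ω
|Z| = √(3.80² + 8.24²) = 9.07 Ω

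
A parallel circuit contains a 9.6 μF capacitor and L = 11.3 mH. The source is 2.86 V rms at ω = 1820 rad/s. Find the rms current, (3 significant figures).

X_L = ωL = 20.6 Ω
X_C = 1/(ωC) = 57.2 Ω
Parallel: admittances add. Y = 1/(jωL) + jωC
Y = (0 − j0.0312) S
|Y| = 0.0312 S → |Z| = 1/|Y| = 32.1 Ω, ∠Z = −∠Y = 90.0°
I = V/|Z| = 2.86/32.1 = 89.1 mA

89.1 mA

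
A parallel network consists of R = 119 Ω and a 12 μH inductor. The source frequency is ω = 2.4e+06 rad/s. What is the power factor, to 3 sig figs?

0.235

X_L = ωL = 28.8 Ω
Parallel: admittances add. Y = 1/R + 1/(jωL)
Y = (0.00840 − j0.0347) S
|Y| = 0.0357 S → |Z| = 1/|Y| = 28.0 Ω, ∠Z = −∠Y = 76.4°
cos φ = cos(76.4°) = 0.235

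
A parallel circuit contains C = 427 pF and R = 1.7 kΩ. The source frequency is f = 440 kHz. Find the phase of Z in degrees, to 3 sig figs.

ω = 2πf = 2.765e+06 rad/s
X_C = 1/(ωC) = 847 Ω
Parallel: admittances add. Y = 1/R + jωC
Y = (0.000588 + j0.00118) S
|Y| = 0.00132 S → |Z| = 1/|Y| = 758 Ω, ∠Z = −∠Y = -63.5°

-63.5°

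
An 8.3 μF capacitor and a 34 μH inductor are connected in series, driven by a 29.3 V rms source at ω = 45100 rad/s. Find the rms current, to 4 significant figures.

25.75 A

X_L = ωL = 1.533 Ω
X_C = 1/(ωC) = 2.671 Ω
Net reactance X = X_L − X_C = -1.138 Ω
Z = − j1.138 Ω
|Z| = √(0² + 1.138²) = 1.138 Ω
I = V/|Z| = 29.3/1.138 = 25.75 A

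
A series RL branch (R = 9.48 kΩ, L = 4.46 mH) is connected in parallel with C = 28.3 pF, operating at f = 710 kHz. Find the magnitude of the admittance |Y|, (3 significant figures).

87.5 μS

ω = 2πf = 4.461e+06 rad/s
X_L = ωL = 19900 Ω
X_C = 1/(ωC) = 7920 Ω
Branch 1 (R+jX_L): Z₁ = 9480 + j19900 Ω, |Z₁| = 22000 Ω
Branch 2 (−jX_C): Z₂ = −j7920 Ω
Parallel: Z = Z₁Z₂/(Z₁+Z₂), |Z| = 11400 Ω, ∠Z = -77.1°
|Y| = 1/|Z| = 87.5 μS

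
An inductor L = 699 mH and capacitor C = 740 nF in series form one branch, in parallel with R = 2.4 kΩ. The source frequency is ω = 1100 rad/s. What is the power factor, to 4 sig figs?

X_L = ωL = 768.9 Ω
X_C = 1/(ωC) = 1229 Ω
Branch 1: Z₁ = R = 2400 Ω
Branch 2 (series LC): Z₂ = j(X_L − X_C) = −j459.6 Ω
Parallel: Z = Z₁Z₂/(Z₁+Z₂), |Z| = 451.4 Ω, ∠Z = -79.16°
cos φ = cos(-79.16°) = 0.1881

0.1881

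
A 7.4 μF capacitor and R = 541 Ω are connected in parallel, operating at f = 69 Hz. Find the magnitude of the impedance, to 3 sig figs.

270 Ω

ω = 2πf = 433.5 rad/s
X_C = 1/(ωC) = 312 Ω
Parallel: admittances add. Y = 1/R + jωC
Y = (0.00185 + j0.00321) S
|Y| = 0.00370 S → |Z| = 1/|Y| = 270 Ω, ∠Z = −∠Y = -60.1°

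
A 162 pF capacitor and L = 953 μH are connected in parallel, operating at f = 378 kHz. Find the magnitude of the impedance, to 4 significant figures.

17530 Ω

ω = 2πf = 2.375e+06 rad/s
X_L = ωL = 2263 Ω
X_C = 1/(ωC) = 2599 Ω
Parallel: admittances add. Y = 1/(jωL) + jωC
Y = (0 − j5.705e-05) S
|Y| = 5.705e-05 S → |Z| = 1/|Y| = 17530 Ω, ∠Z = −∠Y = 90.00°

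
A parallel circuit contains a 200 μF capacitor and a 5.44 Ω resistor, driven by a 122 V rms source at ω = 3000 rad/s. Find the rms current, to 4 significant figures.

X_C = 1/(ωC) = 1.667 Ω
Parallel: admittances add. Y = 1/R + jωC
Y = (0.1838 + j0.6000) S
|Y| = 0.6275 S → |Z| = 1/|Y| = 1.594 Ω, ∠Z = −∠Y = -72.97°
I = V/|Z| = 122/1.594 = 76.56 A

76.56 A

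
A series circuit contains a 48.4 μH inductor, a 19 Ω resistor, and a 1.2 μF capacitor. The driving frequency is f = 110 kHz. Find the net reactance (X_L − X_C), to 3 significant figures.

ω = 2πf = 691200 rad/s
X_L = ωL = 33.5 Ω
X_C = 1/(ωC) = 1.21 Ω
X = 33.5 − 1.21 = 32.2 Ω

32.2 Ω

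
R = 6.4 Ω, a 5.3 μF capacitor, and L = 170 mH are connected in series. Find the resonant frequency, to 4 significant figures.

ω₀ = 1/√(LC) = 1/√(0.17 × 5.3e-06) = 1054 rad/s
f₀ = ω₀/(2π) = 167.7 Hz

167.7 Hz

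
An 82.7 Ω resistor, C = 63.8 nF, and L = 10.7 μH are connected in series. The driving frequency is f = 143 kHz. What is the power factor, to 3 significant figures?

ω = 2πf = 898500 rad/s
X_L = ωL = 9.61 Ω
X_C = 1/(ωC) = 17.4 Ω
Net reactance X = X_L − X_C = -7.83 Ω
Z = 82.7 − j7.83 Ω
|Z| = √(82.7² + 7.83²) = 83.1 Ω
∠Z = arctan(-7.83/82.7) = -5.41°
cos φ = cos(-5.41°) = 0.996

0.996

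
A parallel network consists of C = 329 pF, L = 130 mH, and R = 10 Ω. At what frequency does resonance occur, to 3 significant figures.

ω₀ = 1/√(LC) = 1/√(0.13 × 3.29e-10) = 152900 rad/s
f₀ = ω₀/(2π) = 24.3 kHz

24.3 kHz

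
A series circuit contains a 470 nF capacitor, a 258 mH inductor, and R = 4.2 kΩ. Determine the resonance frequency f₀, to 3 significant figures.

ω₀ = 1/√(LC) = 1/√(0.258 × 4.7e-07) = 2872 rad/s
f₀ = ω₀/(2π) = 457 Hz

457 Hz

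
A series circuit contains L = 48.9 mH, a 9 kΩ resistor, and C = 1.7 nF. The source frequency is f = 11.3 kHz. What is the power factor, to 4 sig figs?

ω = 2πf = 71000 rad/s
X_L = ωL = 3472 Ω
X_C = 1/(ωC) = 8285 Ω
Net reactance X = X_L − X_C = -4813 Ω
Z = 9000 − j4813 Ω
|Z| = √(9000² + 4813²) = 10210 Ω
∠Z = arctan(-4813/9000) = -28.14°
cos φ = cos(-28.14°) = 0.8818

0.8818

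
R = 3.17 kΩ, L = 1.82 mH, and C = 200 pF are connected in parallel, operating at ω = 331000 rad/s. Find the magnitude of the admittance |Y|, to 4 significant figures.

1.625 mS

X_L = ωL = 602.4 Ω
X_C = 1/(ωC) = 15110 Ω
Parallel: admittances add. Y = 1/R + 1/(jωL) + jωC
Y = (0.0003155 − j0.001594) S
|Y| = 0.001625 S → |Z| = 1/|Y| = 615.5 Ω, ∠Z = −∠Y = 78.80°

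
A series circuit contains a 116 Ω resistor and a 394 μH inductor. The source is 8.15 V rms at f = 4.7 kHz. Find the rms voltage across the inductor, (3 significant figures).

ω = 2πf = 29530 rad/s
X_L = ωL = 11.6 Ω
Z = 116 + j11.6 Ω
|Z| = √(116² + 11.6²) = 117 Ω
I = V/|Z| = 69.9 mA
V_L = I·|Z_L| = 0.0699 × 11.6 = 0.813 V

0.813 V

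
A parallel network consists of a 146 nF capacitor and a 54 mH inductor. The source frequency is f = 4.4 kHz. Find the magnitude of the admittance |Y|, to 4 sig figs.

ω = 2πf = 27650 rad/s
X_L = ωL = 1493 Ω
X_C = 1/(ωC) = 247.8 Ω
Parallel: admittances add. Y = 1/(jωL) + jωC
Y = (0 + j0.003366) S
|Y| = 0.003366 S → |Z| = 1/|Y| = 297.0 Ω, ∠Z = −∠Y = -90.00°

3.366 mS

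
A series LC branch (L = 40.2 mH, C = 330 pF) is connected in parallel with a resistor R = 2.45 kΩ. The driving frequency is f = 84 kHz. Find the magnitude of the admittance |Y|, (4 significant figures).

ω = 2πf = 527800 rad/s
X_L = ωL = 21220 Ω
X_C = 1/(ωC) = 5742 Ω
Branch 1: Z₁ = R = 2450 Ω
Branch 2 (series LC): Z₂ = j(X_L − X_C) = j15480 Ω
Parallel: Z = Z₁Z₂/(Z₁+Z₂), |Z| = 2420 Ω, ∠Z = 8.996°
|Y| = 1/|Z| = 413.2 μS

413.2 μS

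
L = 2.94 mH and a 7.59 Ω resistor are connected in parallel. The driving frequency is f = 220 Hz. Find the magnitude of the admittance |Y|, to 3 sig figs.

279 mS

ω = 2πf = 1382 rad/s
X_L = ωL = 4.06 Ω
Parallel: admittances add. Y = 1/R + 1/(jωL)
Y = (0.132 − j0.246) S
|Y| = 0.279 S → |Z| = 1/|Y| = 3.58 Ω, ∠Z = −∠Y = 61.8°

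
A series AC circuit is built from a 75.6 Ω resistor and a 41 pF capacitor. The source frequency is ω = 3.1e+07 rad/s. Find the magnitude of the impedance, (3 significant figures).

X_C = 1/(ωC) = 787 Ω
Z = 75.6 − j787 Ω
|Z| = √(75.6² + 787²) = 790 Ω

790 Ω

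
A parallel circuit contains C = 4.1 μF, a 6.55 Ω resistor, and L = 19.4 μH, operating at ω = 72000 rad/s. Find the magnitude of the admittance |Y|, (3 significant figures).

448 mS

X_L = ωL = 1.40 Ω
X_C = 1/(ωC) = 3.39 Ω
Parallel: admittances add. Y = 1/R + 1/(jωL) + jωC
Y = (0.153 − j0.421) S
|Y| = 0.448 S → |Z| = 1/|Y| = 2.23 Ω, ∠Z = −∠Y = 70.1°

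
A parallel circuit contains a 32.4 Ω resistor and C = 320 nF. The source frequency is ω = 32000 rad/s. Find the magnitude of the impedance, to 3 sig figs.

30.8 Ω

X_C = 1/(ωC) = 97.7 Ω
Parallel: admittances add. Y = 1/R + jωC
Y = (0.0309 + j0.0102) S
|Y| = 0.0325 S → |Z| = 1/|Y| = 30.8 Ω, ∠Z = −∠Y = -18.4°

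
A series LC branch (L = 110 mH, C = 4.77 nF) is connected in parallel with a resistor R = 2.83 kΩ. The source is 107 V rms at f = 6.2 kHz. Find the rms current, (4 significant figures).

104.7 mA

ω = 2πf = 38960 rad/s
X_L = ωL = 4285 Ω
X_C = 1/(ωC) = 5382 Ω
Branch 1: Z₁ = R = 2830 Ω
Branch 2 (series LC): Z₂ = j(X_L − X_C) = −j1096 Ω
Parallel: Z = Z₁Z₂/(Z₁+Z₂), |Z| = 1022 Ω, ∠Z = -68.82°
I = V/|Z| = 107/1022 = 104.7 mA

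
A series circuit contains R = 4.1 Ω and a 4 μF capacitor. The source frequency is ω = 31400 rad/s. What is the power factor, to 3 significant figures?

X_C = 1/(ωC) = 7.96 Ω
Z = 4.10 − j7.96 Ω
|Z| = √(4.10² + 7.96²) = 8.96 Ω
∠Z = arctan(-7.96/4.10) = -62.8°
cos φ = cos(-62.8°) = 0.458

0.458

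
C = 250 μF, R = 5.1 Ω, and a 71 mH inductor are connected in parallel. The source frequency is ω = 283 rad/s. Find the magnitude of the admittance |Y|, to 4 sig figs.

X_L = ωL = 20.09 Ω
X_C = 1/(ωC) = 14.13 Ω
Parallel: admittances add. Y = 1/R + 1/(jωL) + jωC
Y = (0.1961 + j0.02098) S
|Y| = 0.1972 S → |Z| = 1/|Y| = 5.071 Ω, ∠Z = −∠Y = -6.108°

197.2 mS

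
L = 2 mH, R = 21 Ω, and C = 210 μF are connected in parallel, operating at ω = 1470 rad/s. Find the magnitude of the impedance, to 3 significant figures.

X_L = ωL = 2.94 Ω
X_C = 1/(ωC) = 3.24 Ω
Parallel: admittances add. Y = 1/R + 1/(jωL) + jωC
Y = (0.0476 − j0.0314) S
|Y| = 0.0571 S → |Z| = 1/|Y| = 17.5 Ω, ∠Z = −∠Y = 33.4°

17.5 Ω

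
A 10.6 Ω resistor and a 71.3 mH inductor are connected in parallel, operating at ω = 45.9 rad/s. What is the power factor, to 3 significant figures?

0.295

X_L = ωL = 3.27 Ω
Parallel: admittances add. Y = 1/R + 1/(jωL)
Y = (0.0943 − j0.306) S
|Y| = 0.320 S → |Z| = 1/|Y| = 3.13 Ω, ∠Z = −∠Y = 72.8°
cos φ = cos(72.8°) = 0.295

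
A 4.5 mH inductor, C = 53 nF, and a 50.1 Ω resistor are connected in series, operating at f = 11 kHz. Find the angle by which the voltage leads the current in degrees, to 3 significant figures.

37.2°

ω = 2πf = 69120 rad/s
X_L = ωL = 311 Ω
X_C = 1/(ωC) = 273 Ω
Net reactance X = X_L − X_C = 38.0 Ω
Z = 50.1 + j38.0 Ω
|Z| = √(50.1² + 38.0²) = 62.9 Ω
∠Z = arctan(38.0/50.1) = 37.2°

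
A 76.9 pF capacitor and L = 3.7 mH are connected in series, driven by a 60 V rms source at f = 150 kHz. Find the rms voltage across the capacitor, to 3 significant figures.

ω = 2πf = 942500 rad/s
X_L = ωL = 3490 Ω
X_C = 1/(ωC) = 13800 Ω
Net reactance X = X_L − X_C = -10300 Ω
Z = − j10300 Ω
|Z| = √(0² + 10300²) = 10300 Ω
I = V/|Z| = 5.82 mA
V_C = I·|Z_C| = 0.00582 × 13800 = 80.3 V

80.3 V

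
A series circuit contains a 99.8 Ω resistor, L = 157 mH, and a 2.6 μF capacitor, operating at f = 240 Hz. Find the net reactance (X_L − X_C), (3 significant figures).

ω = 2πf = 1508 rad/s
X_L = ωL = 237 Ω
X_C = 1/(ωC) = 255 Ω
X = 237 − 255 = -18.3 Ω

-18.3 Ω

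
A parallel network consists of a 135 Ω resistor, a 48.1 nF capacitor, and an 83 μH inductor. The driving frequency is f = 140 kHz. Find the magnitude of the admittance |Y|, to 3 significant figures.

29.6 mS

ω = 2πf = 879600 rad/s
X_L = ωL = 73.0 Ω
X_C = 1/(ωC) = 23.6 Ω
Parallel: admittances add. Y = 1/R + 1/(jωL) + jωC
Y = (0.00741 + j0.0286) S
|Y| = 0.0296 S → |Z| = 1/|Y| = 33.8 Ω, ∠Z = −∠Y = -75.5°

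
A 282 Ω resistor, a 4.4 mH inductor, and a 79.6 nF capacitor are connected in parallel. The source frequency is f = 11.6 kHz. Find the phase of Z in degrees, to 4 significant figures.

ω = 2πf = 72880 rad/s
X_L = ωL = 320.7 Ω
X_C = 1/(ωC) = 172.4 Ω
Parallel: admittances add. Y = 1/R + 1/(jωL) + jωC
Y = (0.003546 + j0.002683) S
|Y| = 0.004447 S → |Z| = 1/|Y| = 224.9 Ω, ∠Z = −∠Y = -37.12°

-37.12°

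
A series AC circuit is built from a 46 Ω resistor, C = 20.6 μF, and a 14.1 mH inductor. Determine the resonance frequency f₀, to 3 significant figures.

295 Hz

ω₀ = 1/√(LC) = 1/√(0.0141 × 2.06e-05) = 1855 rad/s
f₀ = ω₀/(2π) = 295 Hz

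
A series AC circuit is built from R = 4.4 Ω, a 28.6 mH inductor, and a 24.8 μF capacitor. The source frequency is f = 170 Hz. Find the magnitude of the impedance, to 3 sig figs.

ω = 2πf = 1068 rad/s
X_L = ωL = 30.5 Ω
X_C = 1/(ωC) = 37.8 Ω
Net reactance X = X_L − X_C = -7.20 Ω
Z = 4.40 − j7.20 Ω
|Z| = √(4.40² + 7.20²) = 8.44 Ω

8.44 Ω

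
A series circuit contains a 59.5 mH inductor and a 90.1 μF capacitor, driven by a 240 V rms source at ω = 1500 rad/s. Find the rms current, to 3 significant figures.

2.93 A

X_L = ωL = 89.2 Ω
X_C = 1/(ωC) = 7.40 Ω
Net reactance X = X_L − X_C = 81.9 Ω
Z = j81.9 Ω
|Z| = √(0² + 81.9²) = 81.9 Ω
I = V/|Z| = 240/81.9 = 2.93 A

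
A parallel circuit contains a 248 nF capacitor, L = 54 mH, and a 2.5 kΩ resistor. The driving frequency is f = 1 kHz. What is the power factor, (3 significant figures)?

ω = 2πf = 6283 rad/s
X_L = ωL = 339 Ω
X_C = 1/(ωC) = 642 Ω
Parallel: admittances add. Y = 1/R + 1/(jωL) + jωC
Y = (0.000400 − j0.00139) S
|Y| = 0.00145 S → |Z| = 1/|Y| = 692 Ω, ∠Z = −∠Y = 73.9°
cos φ = cos(73.9°) = 0.277

0.277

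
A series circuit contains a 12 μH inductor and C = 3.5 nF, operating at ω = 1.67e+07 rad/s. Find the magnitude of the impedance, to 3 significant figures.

183 Ω

X_L = ωL = 200 Ω
X_C = 1/(ωC) = 17.1 Ω
Net reactance X = X_L − X_C = 183 Ω
Z = j183 Ω
|Z| = √(0² + 183²) = 183 Ω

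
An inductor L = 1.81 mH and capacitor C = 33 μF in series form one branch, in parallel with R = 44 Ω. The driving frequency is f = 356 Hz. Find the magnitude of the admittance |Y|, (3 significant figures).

108 mS

ω = 2πf = 2237 rad/s
X_L = ωL = 4.05 Ω
X_C = 1/(ωC) = 13.5 Ω
Branch 1: Z₁ = R = 44.0 Ω
Branch 2 (series LC): Z₂ = j(X_L − X_C) = −j9.50 Ω
Parallel: Z = Z₁Z₂/(Z₁+Z₂), |Z| = 9.28 Ω, ∠Z = -77.8°
|Y| = 1/|Z| = 108 mS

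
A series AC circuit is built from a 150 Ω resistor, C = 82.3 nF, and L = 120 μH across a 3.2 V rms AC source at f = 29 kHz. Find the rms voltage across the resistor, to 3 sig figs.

3.07 V

ω = 2πf = 182200 rad/s
X_L = ωL = 21.9 Ω
X_C = 1/(ωC) = 66.7 Ω
Net reactance X = X_L − X_C = -44.8 Ω
Z = 150 − j44.8 Ω
|Z| = √(150² + 44.8²) = 157 Ω
I = V/|Z| = 20.4 mA
V_R = I·|Z_R| = 0.0204 × 150 = 3.07 V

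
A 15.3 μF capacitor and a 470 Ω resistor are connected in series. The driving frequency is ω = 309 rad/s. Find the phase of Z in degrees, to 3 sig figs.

X_C = 1/(ωC) = 212 Ω
Z = 470 − j212 Ω
|Z| = √(470² + 212²) = 515 Ω
∠Z = arctan(-212/470) = -24.2°

-24.2°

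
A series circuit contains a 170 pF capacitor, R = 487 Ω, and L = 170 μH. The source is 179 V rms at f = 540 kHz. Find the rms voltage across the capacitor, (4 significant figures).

ω = 2πf = 3.393e+06 rad/s
X_L = ωL = 576.8 Ω
X_C = 1/(ωC) = 1734 Ω
Net reactance X = X_L − X_C = -1157 Ω
Z = 487.0 − j1157 Ω
|Z| = √(487.0² + 1157²) = 1255 Ω
I = V/|Z| = 142.6 mA
V_C = I·|Z_C| = 0.1426 × 1734 = 247.2 V

247.2 V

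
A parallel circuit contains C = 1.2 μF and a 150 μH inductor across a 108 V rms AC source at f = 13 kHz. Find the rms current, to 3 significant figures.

1.77 A

ω = 2πf = 81680 rad/s
X_L = ωL = 12.3 Ω
X_C = 1/(ωC) = 10.2 Ω
Parallel: admittances add. Y = 1/(jωL) + jωC
Y = (0 + j0.0164) S
|Y| = 0.0164 S → |Z| = 1/|Y| = 61.0 Ω, ∠Z = −∠Y = -90.0°
I = V/|Z| = 108/61.0 = 1.77 A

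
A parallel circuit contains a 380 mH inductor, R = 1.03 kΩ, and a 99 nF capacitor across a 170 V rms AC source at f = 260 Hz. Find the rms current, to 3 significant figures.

297 mA

ω = 2πf = 1634 rad/s
X_L = ωL = 621 Ω
X_C = 1/(ωC) = 6180 Ω
Parallel: admittances add. Y = 1/R + 1/(jωL) + jωC
Y = (0.000971 − j0.00145) S
|Y| = 0.00174 S → |Z| = 1/|Y| = 573 Ω, ∠Z = −∠Y = 56.2°
I = V/|Z| = 170/573 = 297 mA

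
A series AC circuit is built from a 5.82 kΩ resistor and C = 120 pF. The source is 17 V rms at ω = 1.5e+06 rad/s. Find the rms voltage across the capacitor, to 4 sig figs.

X_C = 1/(ωC) = 5556 Ω
Z = 5820 − j5556 Ω
|Z| = √(5820² + 5556²) = 8046 Ω
I = V/|Z| = 2.113 mA
V_C = I·|Z_C| = 0.002113 × 5556 = 11.74 V

11.74 V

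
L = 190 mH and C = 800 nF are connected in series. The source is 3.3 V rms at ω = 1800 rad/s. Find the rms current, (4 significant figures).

X_L = ωL = 342.0 Ω
X_C = 1/(ωC) = 694.4 Ω
Net reactance X = X_L − X_C = -352.4 Ω
Z = − j352.4 Ω
|Z| = √(0² + 352.4²) = 352.4 Ω
I = V/|Z| = 3.3/352.4 = 9.363 mA

9.363 mA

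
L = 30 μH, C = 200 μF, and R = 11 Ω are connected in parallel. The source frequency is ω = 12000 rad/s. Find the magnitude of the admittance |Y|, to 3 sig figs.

X_L = ωL = 0.360 Ω
X_C = 1/(ωC) = 0.417 Ω
Parallel: admittances add. Y = 1/R + 1/(jωL) + jωC
Y = (0.0909 − j0.378) S
|Y| = 0.389 S → |Z| = 1/|Y| = 2.57 Ω, ∠Z = −∠Y = 76.5°

389 mS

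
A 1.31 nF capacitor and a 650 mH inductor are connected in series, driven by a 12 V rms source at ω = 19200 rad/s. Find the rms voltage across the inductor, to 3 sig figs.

5.49 V

X_L = ωL = 12500 Ω
X_C = 1/(ωC) = 39800 Ω
Net reactance X = X_L − X_C = -27300 Ω
Z = − j27300 Ω
|Z| = √(0² + 27300²) = 27300 Ω
I = V/|Z| = 440 μA
V_L = I·|Z_L| = 0.000440 × 12500 = 5.49 V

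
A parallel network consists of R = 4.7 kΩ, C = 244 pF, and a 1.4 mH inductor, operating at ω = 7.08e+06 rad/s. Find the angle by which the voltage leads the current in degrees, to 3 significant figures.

X_L = ωL = 9910 Ω
X_C = 1/(ωC) = 579 Ω
Parallel: admittances add. Y = 1/R + 1/(jωL) + jωC
Y = (0.000213 + j0.00163) S
|Y| = 0.00164 S → |Z| = 1/|Y| = 610 Ω, ∠Z = −∠Y = -82.5°

-82.5°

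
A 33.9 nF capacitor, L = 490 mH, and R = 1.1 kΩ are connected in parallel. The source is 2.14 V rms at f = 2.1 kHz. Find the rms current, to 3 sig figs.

ω = 2πf = 13190 rad/s
X_L = ωL = 6470 Ω
X_C = 1/(ωC) = 2240 Ω
Parallel: admittances add. Y = 1/R + 1/(jωL) + jωC
Y = (0.000909 + j0.000293) S
|Y| = 0.000955 S → |Z| = 1/|Y| = 1050 Ω, ∠Z = −∠Y = -17.8°
I = V/|Z| = 2.14/1050 = 2.04 mA

2.04 mA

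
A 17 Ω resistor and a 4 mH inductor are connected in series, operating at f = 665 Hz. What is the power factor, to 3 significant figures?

ω = 2πf = 4178 rad/s
X_L = ωL = 16.7 Ω
Z = 17.0 + j16.7 Ω
|Z| = √(17.0² + 16.7²) = 23.8 Ω
∠Z = arctan(16.7/17.0) = 44.5°
cos φ = cos(44.5°) = 0.713

0.713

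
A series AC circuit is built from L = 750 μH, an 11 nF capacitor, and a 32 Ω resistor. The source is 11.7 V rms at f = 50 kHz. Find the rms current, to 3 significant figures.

ω = 2πf = 314200 rad/s
X_L = ωL = 236 Ω
X_C = 1/(ωC) = 289 Ω
Net reactance X = X_L − X_C = -53.8 Ω
Z = 32.0 − j53.8 Ω
|Z| = √(32.0² + 53.8²) = 62.6 Ω
I = V/|Z| = 11.7/62.6 = 187 mA

187 mA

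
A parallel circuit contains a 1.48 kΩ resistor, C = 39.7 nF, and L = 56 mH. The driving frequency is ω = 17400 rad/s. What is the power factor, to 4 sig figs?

X_L = ωL = 974.4 Ω
X_C = 1/(ωC) = 1448 Ω
Parallel: admittances add. Y = 1/R + 1/(jωL) + jωC
Y = (0.0006757 − j0.0003355) S
|Y| = 0.0007544 S → |Z| = 1/|Y| = 1326 Ω, ∠Z = −∠Y = 26.41°
cos φ = cos(26.41°) = 0.8957

0.8957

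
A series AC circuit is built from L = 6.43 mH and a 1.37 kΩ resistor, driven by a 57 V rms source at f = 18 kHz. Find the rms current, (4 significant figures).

36.75 mA

ω = 2πf = 113100 rad/s
X_L = ωL = 727.2 Ω
Z = 1370 + j727.2 Ω
|Z| = √(1370² + 727.2²) = 1551 Ω
I = V/|Z| = 57/1551 = 36.75 mA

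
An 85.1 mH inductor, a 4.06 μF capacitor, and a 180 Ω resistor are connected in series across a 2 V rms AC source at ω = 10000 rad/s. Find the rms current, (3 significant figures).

2.36 mA

X_L = ωL = 851 Ω
X_C = 1/(ωC) = 24.6 Ω
Net reactance X = X_L − X_C = 826 Ω
Z = 180 + j826 Ω
|Z| = √(180² + 826²) = 846 Ω
I = V/|Z| = 2/846 = 2.36 mA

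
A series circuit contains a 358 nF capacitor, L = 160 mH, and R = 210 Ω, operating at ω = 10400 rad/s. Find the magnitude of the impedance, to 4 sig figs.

1411 Ω

X_L = ωL = 1664 Ω
X_C = 1/(ωC) = 268.6 Ω
Net reactance X = X_L − X_C = 1395 Ω
Z = 210.0 + j1395 Ω
|Z| = √(210.0² + 1395²) = 1411 Ω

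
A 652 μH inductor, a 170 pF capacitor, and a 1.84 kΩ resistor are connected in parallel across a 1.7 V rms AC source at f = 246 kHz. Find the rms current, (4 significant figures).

1.547 mA

ω = 2πf = 1.546e+06 rad/s
X_L = ωL = 1008 Ω
X_C = 1/(ωC) = 3806 Ω
Parallel: admittances add. Y = 1/R + 1/(jωL) + jωC
Y = (0.0005435 − j0.0007295) S
|Y| = 0.0009097 S → |Z| = 1/|Y| = 1099 Ω, ∠Z = −∠Y = 53.31°
I = V/|Z| = 1.7/1099 = 1.547 mA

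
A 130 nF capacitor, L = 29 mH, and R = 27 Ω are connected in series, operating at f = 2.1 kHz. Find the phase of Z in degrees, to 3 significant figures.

-82.3°

ω = 2πf = 13190 rad/s
X_L = ωL = 383 Ω
X_C = 1/(ωC) = 583 Ω
Net reactance X = X_L − X_C = -200 Ω
Z = 27.0 − j200 Ω
|Z| = √(27.0² + 200²) = 202 Ω
∠Z = arctan(-200/27.0) = -82.3°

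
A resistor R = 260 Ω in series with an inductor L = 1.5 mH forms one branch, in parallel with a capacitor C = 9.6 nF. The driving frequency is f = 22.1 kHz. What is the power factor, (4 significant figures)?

0.9741

ω = 2πf = 138900 rad/s
X_L = ωL = 208.3 Ω
X_C = 1/(ωC) = 750.2 Ω
Branch 1 (R+jX_L): Z₁ = 260.0 + j208.3 Ω, |Z₁| = 333.1 Ω
Branch 2 (−jX_C): Z₂ = −j750.2 Ω
Parallel: Z = Z₁Z₂/(Z₁+Z₂), |Z| = 415.8 Ω, ∠Z = 13.07°
cos φ = cos(13.07°) = 0.9741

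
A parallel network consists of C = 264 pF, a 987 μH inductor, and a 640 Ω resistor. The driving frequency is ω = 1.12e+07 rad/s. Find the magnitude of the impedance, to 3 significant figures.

X_L = ωL = 11100 Ω
X_C = 1/(ωC) = 338 Ω
Parallel: admittances add. Y = 1/R + 1/(jωL) + jωC
Y = (0.00156 + j0.00287) S
|Y| = 0.00326 S → |Z| = 1/|Y| = 306 Ω, ∠Z = −∠Y = -61.4°

306 Ω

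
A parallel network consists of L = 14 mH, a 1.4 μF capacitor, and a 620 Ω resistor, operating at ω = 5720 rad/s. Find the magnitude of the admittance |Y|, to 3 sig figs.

4.76 mS

X_L = ωL = 80.1 Ω
X_C = 1/(ωC) = 125 Ω
Parallel: admittances add. Y = 1/R + 1/(jωL) + jωC
Y = (0.00161 − j0.00448) S
|Y| = 0.00476 S → |Z| = 1/|Y| = 210 Ω, ∠Z = −∠Y = 70.2°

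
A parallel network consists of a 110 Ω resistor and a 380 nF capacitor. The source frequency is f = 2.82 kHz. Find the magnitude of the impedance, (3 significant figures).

88.4 Ω

ω = 2πf = 17720 rad/s
X_C = 1/(ωC) = 149 Ω
Parallel: admittances add. Y = 1/R + jωC
Y = (0.00909 + j0.00673) S
|Y| = 0.0113 S → |Z| = 1/|Y| = 88.4 Ω, ∠Z = −∠Y = -36.5°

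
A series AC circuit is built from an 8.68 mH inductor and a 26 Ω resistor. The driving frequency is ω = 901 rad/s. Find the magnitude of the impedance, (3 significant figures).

X_L = ωL = 7.82 Ω
Z = 26.0 + j7.82 Ω
|Z| = √(26.0² + 7.82²) = 27.2 Ω

27.2 Ω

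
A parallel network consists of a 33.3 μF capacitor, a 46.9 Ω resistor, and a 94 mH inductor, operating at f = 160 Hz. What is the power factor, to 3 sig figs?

0.682

ω = 2πf = 1005 rad/s
X_L = ωL = 94.5 Ω
X_C = 1/(ωC) = 29.9 Ω
Parallel: admittances add. Y = 1/R + 1/(jωL) + jωC
Y = (0.0213 + j0.0229) S
|Y| = 0.0313 S → |Z| = 1/|Y| = 32.0 Ω, ∠Z = −∠Y = -47.0°
cos φ = cos(-47.0°) = 0.682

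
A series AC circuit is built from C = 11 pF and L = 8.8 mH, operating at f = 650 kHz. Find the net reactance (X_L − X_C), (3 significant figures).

ω = 2πf = 4.084e+06 rad/s
X_L = ωL = 35900 Ω
X_C = 1/(ωC) = 22300 Ω
X = 35900 − 22300 = 13700 Ω

13700 Ω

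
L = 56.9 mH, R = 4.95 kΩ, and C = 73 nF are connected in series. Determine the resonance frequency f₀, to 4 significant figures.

2.469 kHz

ω₀ = 1/√(LC) = 1/√(0.0569 × 7.3e-08) = 15520 rad/s
f₀ = ω₀/(2π) = 2.469 kHz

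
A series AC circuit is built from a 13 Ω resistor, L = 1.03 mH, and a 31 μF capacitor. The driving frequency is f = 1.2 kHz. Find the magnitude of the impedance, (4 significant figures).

ω = 2πf = 7540 rad/s
X_L = ωL = 7.766 Ω
X_C = 1/(ωC) = 4.278 Ω
Net reactance X = X_L − X_C = 3.488 Ω
Z = 13.00 + j3.488 Ω
|Z| = √(13.00² + 3.488²) = 13.46 Ω

13.46 Ω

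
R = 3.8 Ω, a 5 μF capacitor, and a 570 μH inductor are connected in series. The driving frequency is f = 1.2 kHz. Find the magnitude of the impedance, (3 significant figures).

22.6 Ω

ω = 2πf = 7540 rad/s
X_L = ωL = 4.30 Ω
X_C = 1/(ωC) = 26.5 Ω
Net reactance X = X_L − X_C = -22.2 Ω
Z = 3.80 − j22.2 Ω
|Z| = √(3.80² + 22.2²) = 22.6 Ω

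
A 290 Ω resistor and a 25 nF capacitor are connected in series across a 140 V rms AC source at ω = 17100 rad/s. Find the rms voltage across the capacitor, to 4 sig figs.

X_C = 1/(ωC) = 2339 Ω
Z = 290.0 − j2339 Ω
|Z| = √(290.0² + 2339²) = 2357 Ω
I = V/|Z| = 59.40 mA
V_C = I·|Z_C| = 0.05940 × 2339 = 138.9 V

138.9 V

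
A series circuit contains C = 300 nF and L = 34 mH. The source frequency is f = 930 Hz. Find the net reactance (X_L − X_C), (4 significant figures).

ω = 2πf = 5843 rad/s
X_L = ωL = 198.7 Ω
X_C = 1/(ωC) = 570.4 Ω
X = 198.7 − 570.4 = -371.8 Ω

-371.8 Ω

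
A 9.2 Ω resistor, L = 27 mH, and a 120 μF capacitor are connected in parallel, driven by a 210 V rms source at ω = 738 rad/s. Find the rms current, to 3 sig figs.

24.2 A

X_L = ωL = 19.9 Ω
X_C = 1/(ωC) = 11.3 Ω
Parallel: admittances add. Y = 1/R + 1/(jωL) + jωC
Y = (0.109 + j0.0384) S
|Y| = 0.115 S → |Z| = 1/|Y| = 8.68 Ω, ∠Z = −∠Y = -19.4°
I = V/|Z| = 210/8.68 = 24.2 A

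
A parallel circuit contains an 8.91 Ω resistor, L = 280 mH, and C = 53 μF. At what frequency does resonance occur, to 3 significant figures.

ω₀ = 1/√(LC) = 1/√(0.28 × 5.3e-05) = 259.6 rad/s
f₀ = ω₀/(2π) = 41.3 Hz

41.3 Hz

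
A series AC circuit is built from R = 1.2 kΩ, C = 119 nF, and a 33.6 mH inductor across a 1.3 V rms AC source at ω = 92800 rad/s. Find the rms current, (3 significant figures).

399 μA

X_L = ωL = 3120 Ω
X_C = 1/(ωC) = 90.6 Ω
Net reactance X = X_L − X_C = 3030 Ω
Z = 1200 + j3030 Ω
|Z| = √(1200² + 3030²) = 3260 Ω
I = V/|Z| = 1.3/3260 = 399 μA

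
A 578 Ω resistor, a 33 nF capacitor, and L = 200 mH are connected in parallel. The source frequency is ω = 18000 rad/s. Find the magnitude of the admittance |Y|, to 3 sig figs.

1.76 mS

X_L = ωL = 3600 Ω
X_C = 1/(ωC) = 1680 Ω
Parallel: admittances add. Y = 1/R + 1/(jωL) + jωC
Y = (0.00173 + j0.000316) S
|Y| = 0.00176 S → |Z| = 1/|Y| = 569 Ω, ∠Z = −∠Y = -10.4°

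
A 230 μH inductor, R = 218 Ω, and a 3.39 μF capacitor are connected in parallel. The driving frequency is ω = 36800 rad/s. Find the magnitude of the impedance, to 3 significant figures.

X_L = ωL = 8.46 Ω
X_C = 1/(ωC) = 8.02 Ω
Parallel: admittances add. Y = 1/R + 1/(jωL) + jωC
Y = (0.00459 + j0.00660) S
|Y| = 0.00804 S → |Z| = 1/|Y| = 124 Ω, ∠Z = −∠Y = -55.2°

124 Ω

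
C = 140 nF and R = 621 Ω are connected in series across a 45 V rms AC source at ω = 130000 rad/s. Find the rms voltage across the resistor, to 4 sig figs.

44.82 V

X_C = 1/(ωC) = 54.95 Ω
Z = 621.0 − j54.95 Ω
|Z| = √(621.0² + 54.95²) = 623.4 Ω
I = V/|Z| = 72.18 mA
V_R = I·|Z_R| = 0.07218 × 621.0 = 44.82 V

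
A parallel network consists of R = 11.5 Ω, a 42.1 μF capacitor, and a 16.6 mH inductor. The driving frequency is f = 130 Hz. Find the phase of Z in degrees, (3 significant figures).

ω = 2πf = 816.8 rad/s
X_L = ωL = 13.6 Ω
X_C = 1/(ωC) = 29.1 Ω
Parallel: admittances add. Y = 1/R + 1/(jωL) + jωC
Y = (0.0870 − j0.0394) S
|Y| = 0.0955 S → |Z| = 1/|Y| = 10.5 Ω, ∠Z = −∠Y = 24.4°

24.4°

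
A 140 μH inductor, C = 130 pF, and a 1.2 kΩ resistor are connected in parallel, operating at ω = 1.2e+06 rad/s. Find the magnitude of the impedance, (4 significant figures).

X_L = ωL = 168.0 Ω
X_C = 1/(ωC) = 6410 Ω
Parallel: admittances add. Y = 1/R + 1/(jωL) + jωC
Y = (0.0008333 − j0.005796) S
|Y| = 0.005856 S → |Z| = 1/|Y| = 170.8 Ω, ∠Z = −∠Y = 81.82°

170.8 Ω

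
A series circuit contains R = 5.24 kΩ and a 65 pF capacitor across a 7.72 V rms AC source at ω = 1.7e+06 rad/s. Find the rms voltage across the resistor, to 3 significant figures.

3.87 V

X_C = 1/(ωC) = 9050 Ω
Z = 5240 − j9050 Ω
|Z| = √(5240² + 9050²) = 10500 Ω
I = V/|Z| = 738 μA
V_R = I·|Z_R| = 0.000738 × 5240 = 3.87 V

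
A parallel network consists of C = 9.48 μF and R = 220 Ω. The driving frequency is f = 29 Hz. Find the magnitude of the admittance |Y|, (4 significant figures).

4.863 mS

ω = 2πf = 182.2 rad/s
X_C = 1/(ωC) = 578.9 Ω
Parallel: admittances add. Y = 1/R + jωC
Y = (0.004545 + j0.001727) S
|Y| = 0.004863 S → |Z| = 1/|Y| = 205.7 Ω, ∠Z = −∠Y = -20.81°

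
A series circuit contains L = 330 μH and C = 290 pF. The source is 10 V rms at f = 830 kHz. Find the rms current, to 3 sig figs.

ω = 2πf = 5.215e+06 rad/s
X_L = ωL = 1720 Ω
X_C = 1/(ωC) = 661 Ω
Net reactance X = X_L − X_C = 1060 Ω
Z = j1060 Ω
|Z| = √(0² + 1060²) = 1060 Ω
I = V/|Z| = 10/1060 = 9.44 mA

9.44 mA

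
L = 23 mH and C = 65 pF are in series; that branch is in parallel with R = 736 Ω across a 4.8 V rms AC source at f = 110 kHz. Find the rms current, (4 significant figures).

ω = 2πf = 691200 rad/s
X_L = ωL = 15900 Ω
X_C = 1/(ωC) = 22260 Ω
Branch 1: Z₁ = R = 736.0 Ω
Branch 2 (series LC): Z₂ = j(X_L − X_C) = −j6363 Ω
Parallel: Z = Z₁Z₂/(Z₁+Z₂), |Z| = 731.1 Ω, ∠Z = -6.598°
I = V/|Z| = 4.8/731.1 = 6.565 mA

6.565 mA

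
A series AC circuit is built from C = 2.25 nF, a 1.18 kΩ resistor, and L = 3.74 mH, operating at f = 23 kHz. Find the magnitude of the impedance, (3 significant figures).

2800 Ω

ω = 2πf = 144500 rad/s
X_L = ωL = 540 Ω
X_C = 1/(ωC) = 3080 Ω
Net reactance X = X_L − X_C = -2530 Ω
Z = 1180 − j2530 Ω
|Z| = √(1180² + 2530²) = 2800 Ω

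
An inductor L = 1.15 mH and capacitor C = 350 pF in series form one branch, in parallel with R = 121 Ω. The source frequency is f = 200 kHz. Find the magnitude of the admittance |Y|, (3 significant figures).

8.35 mS

ω = 2πf = 1.257e+06 rad/s
X_L = ωL = 1450 Ω
X_C = 1/(ωC) = 2270 Ω
Branch 1: Z₁ = R = 121 Ω
Branch 2 (series LC): Z₂ = j(X_L − X_C) = −j829 Ω
Parallel: Z = Z₁Z₂/(Z₁+Z₂), |Z| = 120 Ω, ∠Z = -8.31°
|Y| = 1/|Z| = 8.35 mS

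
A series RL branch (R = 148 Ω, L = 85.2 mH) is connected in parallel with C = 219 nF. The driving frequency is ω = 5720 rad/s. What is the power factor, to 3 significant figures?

X_L = ωL = 487 Ω
X_C = 1/(ωC) = 798 Ω
Branch 1 (R+jX_L): Z₁ = 148 + j487 Ω, |Z₁| = 509 Ω
Branch 2 (−jX_C): Z₂ = −j798 Ω
Parallel: Z = Z₁Z₂/(Z₁+Z₂), |Z| = 1180 Ω, ∠Z = 47.7°
cos φ = cos(47.7°) = 0.674

0.674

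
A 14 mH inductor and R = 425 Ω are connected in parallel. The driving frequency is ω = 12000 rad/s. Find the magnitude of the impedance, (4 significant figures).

156.2 Ω

X_L = ωL = 168.0 Ω
Parallel: admittances add. Y = 1/R + 1/(jωL)
Y = (0.002353 − j0.005952) S
|Y| = 0.006401 S → |Z| = 1/|Y| = 156.2 Ω, ∠Z = −∠Y = 68.43°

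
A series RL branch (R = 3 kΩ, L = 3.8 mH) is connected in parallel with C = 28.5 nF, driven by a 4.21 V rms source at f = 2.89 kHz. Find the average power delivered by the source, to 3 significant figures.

ω = 2πf = 18160 rad/s
X_L = ωL = 69.0 Ω
X_C = 1/(ωC) = 1930 Ω
Branch 1 (R+jX_L): Z₁ = 3000 + j69.0 Ω, |Z₁| = 3000 Ω
Branch 2 (−jX_C): Z₂ = −j1930 Ω
Parallel: Z = Z₁Z₂/(Z₁+Z₂), |Z| = 1640 Ω, ∠Z = -56.8°
I = V/|Z| = 2.56 mA
P = VI cos φ = 4.21 × 0.00256 × cos(-56.8°) = 5.90 mW

5.90 mW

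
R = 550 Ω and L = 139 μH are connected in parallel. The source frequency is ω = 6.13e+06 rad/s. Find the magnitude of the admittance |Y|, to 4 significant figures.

X_L = ωL = 852.1 Ω
Parallel: admittances add. Y = 1/R + 1/(jωL)
Y = (0.001818 − j0.001174) S
|Y| = 0.002164 S → |Z| = 1/|Y| = 462.1 Ω, ∠Z = −∠Y = 32.84°

2.164 mS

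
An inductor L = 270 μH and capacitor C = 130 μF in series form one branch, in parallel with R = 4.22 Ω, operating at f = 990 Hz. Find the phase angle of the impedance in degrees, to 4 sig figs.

ω = 2πf = 6220 rad/s
X_L = ωL = 1.679 Ω
X_C = 1/(ωC) = 1.237 Ω
Branch 1: Z₁ = R = 4.220 Ω
Branch 2 (series LC): Z₂ = j(X_L − X_C) = j0.4429 Ω
Parallel: Z = Z₁Z₂/(Z₁+Z₂), |Z| = 0.4404 Ω, ∠Z = 84.01°

84.01°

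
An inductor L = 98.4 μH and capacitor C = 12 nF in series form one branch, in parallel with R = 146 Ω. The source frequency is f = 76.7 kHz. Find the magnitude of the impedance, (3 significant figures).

95.2 Ω

ω = 2πf = 481900 rad/s
X_L = ωL = 47.4 Ω
X_C = 1/(ωC) = 173 Ω
Branch 1: Z₁ = R = 146 Ω
Branch 2 (series LC): Z₂ = j(X_L − X_C) = −j125 Ω
Parallel: Z = Z₁Z₂/(Z₁+Z₂), |Z| = 95.2 Ω, ∠Z = -49.3°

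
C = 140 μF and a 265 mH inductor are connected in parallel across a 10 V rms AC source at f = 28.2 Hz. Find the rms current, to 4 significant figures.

35.09 mA

ω = 2πf = 177.2 rad/s
X_L = ωL = 46.95 Ω
X_C = 1/(ωC) = 40.31 Ω
Parallel: admittances add. Y = 1/(jωL) + jωC
Y = (0 + j0.003509) S
|Y| = 0.003509 S → |Z| = 1/|Y| = 285.0 Ω, ∠Z = −∠Y = -90.00°
I = V/|Z| = 10/285.0 = 35.09 mA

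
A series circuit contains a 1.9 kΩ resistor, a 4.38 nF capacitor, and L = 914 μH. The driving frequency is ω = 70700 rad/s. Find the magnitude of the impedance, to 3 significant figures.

X_L = ωL = 64.6 Ω
X_C = 1/(ωC) = 3230 Ω
Net reactance X = X_L − X_C = -3160 Ω
Z = 1900 − j3160 Ω
|Z| = √(1900² + 3160²) = 3690 Ω

3690 Ω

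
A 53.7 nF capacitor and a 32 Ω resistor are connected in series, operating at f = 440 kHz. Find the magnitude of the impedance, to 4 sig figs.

32.70 Ω

ω = 2πf = 2.765e+06 rad/s
X_C = 1/(ωC) = 6.736 Ω
Z = 32.00 − j6.736 Ω
|Z| = √(32.00² + 6.736²) = 32.70 Ω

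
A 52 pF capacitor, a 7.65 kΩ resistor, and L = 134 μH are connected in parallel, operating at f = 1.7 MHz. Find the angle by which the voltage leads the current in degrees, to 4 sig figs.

47.61°

ω = 2πf = 1.068e+07 rad/s
X_L = ωL = 1431 Ω
X_C = 1/(ωC) = 1800 Ω
Parallel: admittances add. Y = 1/R + 1/(jωL) + jωC
Y = (0.0001307 − j0.0001432) S
|Y| = 0.0001939 S → |Z| = 1/|Y| = 5157 Ω, ∠Z = −∠Y = 47.61°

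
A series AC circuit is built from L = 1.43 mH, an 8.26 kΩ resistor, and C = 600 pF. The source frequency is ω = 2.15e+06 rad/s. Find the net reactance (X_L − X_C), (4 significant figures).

2299 Ω

X_L = ωL = 3074 Ω
X_C = 1/(ωC) = 775.2 Ω
X = 3074 − 775.2 = 2299 Ω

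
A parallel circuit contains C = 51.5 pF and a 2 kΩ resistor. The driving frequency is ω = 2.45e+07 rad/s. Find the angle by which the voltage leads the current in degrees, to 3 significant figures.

X_C = 1/(ωC) = 793 Ω
Parallel: admittances add. Y = 1/R + jωC
Y = (0.000500 + j0.00126) S
|Y| = 0.00136 S → |Z| = 1/|Y| = 737 Ω, ∠Z = −∠Y = -68.4°

-68.4°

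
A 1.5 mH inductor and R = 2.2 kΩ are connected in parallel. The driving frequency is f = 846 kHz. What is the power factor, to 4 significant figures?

0.9640

ω = 2πf = 5.316e+06 rad/s
X_L = ωL = 7973 Ω
Parallel: admittances add. Y = 1/R + 1/(jωL)
Y = (0.0004545 − j0.0001254) S
|Y| = 0.0004715 S → |Z| = 1/|Y| = 2121 Ω, ∠Z = −∠Y = 15.43°
cos φ = cos(15.43°) = 0.9640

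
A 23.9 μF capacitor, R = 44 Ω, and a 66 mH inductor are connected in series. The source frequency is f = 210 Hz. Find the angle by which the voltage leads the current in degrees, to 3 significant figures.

51.5°

ω = 2πf = 1319 rad/s
X_L = ωL = 87.1 Ω
X_C = 1/(ωC) = 31.7 Ω
Net reactance X = X_L − X_C = 55.4 Ω
Z = 44.0 + j55.4 Ω
|Z| = √(44.0² + 55.4²) = 70.7 Ω
∠Z = arctan(55.4/44.0) = 51.5°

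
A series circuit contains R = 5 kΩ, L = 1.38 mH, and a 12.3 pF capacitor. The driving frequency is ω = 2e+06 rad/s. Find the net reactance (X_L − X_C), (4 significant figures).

X_L = ωL = 2760 Ω
X_C = 1/(ωC) = 40650 Ω
X = 2760 − 40650 = -37890 Ω

-37890 Ω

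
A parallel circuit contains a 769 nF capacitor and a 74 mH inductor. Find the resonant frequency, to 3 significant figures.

667 Hz

ω₀ = 1/√(LC) = 1/√(0.074 × 7.69e-07) = 4192 rad/s
f₀ = ω₀/(2π) = 667 Hz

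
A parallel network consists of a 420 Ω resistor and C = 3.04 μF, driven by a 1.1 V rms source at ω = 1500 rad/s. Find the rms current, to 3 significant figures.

5.66 mA

X_C = 1/(ωC) = 219 Ω
Parallel: admittances add. Y = 1/R + jωC
Y = (0.00238 + j0.00456) S
|Y| = 0.00514 S → |Z| = 1/|Y| = 194 Ω, ∠Z = −∠Y = -62.4°
I = V/|Z| = 1.1/194 = 5.66 mA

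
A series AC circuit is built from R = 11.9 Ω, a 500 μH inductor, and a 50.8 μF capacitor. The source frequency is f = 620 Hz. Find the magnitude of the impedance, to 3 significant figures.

12.3 Ω

ω = 2πf = 3896 rad/s
X_L = ωL = 1.95 Ω
X_C = 1/(ωC) = 5.05 Ω
Net reactance X = X_L − X_C = -3.11 Ω
Z = 11.9 − j3.11 Ω
|Z| = √(11.9² + 3.11²) = 12.3 Ω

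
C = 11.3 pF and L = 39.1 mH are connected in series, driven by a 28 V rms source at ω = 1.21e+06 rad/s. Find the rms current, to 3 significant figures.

X_L = ωL = 47300 Ω
X_C = 1/(ωC) = 73100 Ω
Net reactance X = X_L − X_C = -25800 Ω
Z = − j25800 Ω
|Z| = √(0² + 25800²) = 25800 Ω
I = V/|Z| = 28/25800 = 1.08 mA

1.08 mA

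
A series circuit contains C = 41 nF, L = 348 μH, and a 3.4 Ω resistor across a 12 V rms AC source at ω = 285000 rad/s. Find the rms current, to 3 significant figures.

856 mA

X_L = ωL = 99.2 Ω
X_C = 1/(ωC) = 85.6 Ω
Net reactance X = X_L − X_C = 13.6 Ω
Z = 3.40 + j13.6 Ω
|Z| = √(3.40² + 13.6²) = 14.0 Ω
I = V/|Z| = 12/14.0 = 856 mA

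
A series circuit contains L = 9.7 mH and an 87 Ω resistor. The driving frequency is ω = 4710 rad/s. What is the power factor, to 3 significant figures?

0.885

X_L = ωL = 45.7 Ω
Z = 87.0 + j45.7 Ω
|Z| = √(87.0² + 45.7²) = 98.3 Ω
∠Z = arctan(45.7/87.0) = 27.7°
cos φ = cos(27.7°) = 0.885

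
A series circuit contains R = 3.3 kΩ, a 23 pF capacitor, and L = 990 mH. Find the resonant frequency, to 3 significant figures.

33.4 kHz

ω₀ = 1/√(LC) = 1/√(0.99 × 2.3e-11) = 209600 rad/s
f₀ = ω₀/(2π) = 33.4 kHz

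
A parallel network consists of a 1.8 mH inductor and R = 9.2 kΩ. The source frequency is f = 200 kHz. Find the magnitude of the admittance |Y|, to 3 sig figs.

455 μS

ω = 2πf = 1.257e+06 rad/s
X_L = ωL = 2260 Ω
Parallel: admittances add. Y = 1/R + 1/(jωL)
Y = (0.000109 − j0.000442) S
|Y| = 0.000455 S → |Z| = 1/|Y| = 2200 Ω, ∠Z = −∠Y = 76.2°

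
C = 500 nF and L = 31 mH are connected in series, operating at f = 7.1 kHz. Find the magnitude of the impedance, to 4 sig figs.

1338 Ω

ω = 2πf = 44610 rad/s
X_L = ωL = 1383 Ω
X_C = 1/(ωC) = 44.83 Ω
Net reactance X = X_L − X_C = 1338 Ω
Z = j1338 Ω
|Z| = √(0² + 1338²) = 1338 Ω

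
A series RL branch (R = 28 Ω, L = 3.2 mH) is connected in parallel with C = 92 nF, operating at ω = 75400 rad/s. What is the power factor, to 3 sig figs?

X_L = ωL = 241 Ω
X_C = 1/(ωC) = 144 Ω
Branch 1 (R+jX_L): Z₁ = 28.0 + j241 Ω, |Z₁| = 243 Ω
Branch 2 (−jX_C): Z₂ = −j144 Ω
Parallel: Z = Z₁Z₂/(Z₁+Z₂), |Z| = 346 Ω, ∠Z = -80.5°
cos φ = cos(-80.5°) = 0.164

0.164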